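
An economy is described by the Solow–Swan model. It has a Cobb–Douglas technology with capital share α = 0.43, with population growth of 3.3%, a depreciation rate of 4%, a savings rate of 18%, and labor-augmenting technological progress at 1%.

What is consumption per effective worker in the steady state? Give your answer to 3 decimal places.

c* ≈ 1.470

Steady state requires s·f(k) = (n + g + δ)·k, i.e. s·k^α = (n + g + δ)·k.
Dividing both sides by k: k^(1−α) = s / (n + g + δ).
k^0.57 = 0.18 / (0.033 + 0.010 + 0.040) = 0.18 / 0.083 = 2.1687
k* = 2.1687^(1/0.57) ≈ 3.8889
y* = (k*)^α = 3.8889^0.43 ≈ 1.7932
c* = (1 − s)·y* = (1 − 0.18) × 1.7932 ≈ 1.4704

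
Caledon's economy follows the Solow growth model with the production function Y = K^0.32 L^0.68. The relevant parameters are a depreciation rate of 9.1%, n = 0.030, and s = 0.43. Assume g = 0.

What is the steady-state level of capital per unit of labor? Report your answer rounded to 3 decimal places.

k* = 6.454

Steady state requires s·f(k) = (n + δ)·k, i.e. s·k^α = (n + δ)·k.
Dividing both sides by k: k^(1−α) = s / (n + δ).
k^0.68 = 0.43 / (0.030 + 0.091) = 0.43 / 0.121 = 3.5537
k* = 3.5537^(1/0.68) ≈ 6.4539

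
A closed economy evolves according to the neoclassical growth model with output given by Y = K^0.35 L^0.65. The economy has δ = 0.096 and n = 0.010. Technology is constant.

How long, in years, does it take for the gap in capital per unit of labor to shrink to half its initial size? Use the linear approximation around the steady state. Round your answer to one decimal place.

about 10.1 years

Near the steady state the convergence rate is λ = (1 − α)(n + δ).
λ = (1 − 0.35) × 0.106 = 0.65 × 0.106 = 0.0689
Half-life = ln 2 / λ = 0.6931 / 0.0689 ≈ 10.06 years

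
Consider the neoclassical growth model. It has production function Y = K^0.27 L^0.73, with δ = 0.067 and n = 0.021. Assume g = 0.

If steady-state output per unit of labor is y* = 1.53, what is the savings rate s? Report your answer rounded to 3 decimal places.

s ≈ 0.278

At the steady state, Δk = 0, so s·k^α = (n + δ)·k.
Since y* = [s/(n + δ)]^(α/(1−α)), we have s/(n + δ) = (y*)^((1−α)/α) = 1.53^2.7037 = 3.1575.
Therefore s = 3.1575 × (n + δ) = 3.1575 × 0.088 = 0.2779.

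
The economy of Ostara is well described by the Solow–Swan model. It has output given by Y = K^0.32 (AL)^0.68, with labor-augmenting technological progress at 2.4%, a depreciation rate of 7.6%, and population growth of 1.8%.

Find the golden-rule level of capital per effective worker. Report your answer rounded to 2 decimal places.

The golden rule sets f'(k) = n + g + δ, i.e. α·k^(α−1) = n + g + δ.
So k^(1−α) = α / (n + g + δ) = 0.32 / 0.118 = 2.7119.
k_gold = 2.7119^(1/0.68) ≈ 4.3368

k_gold ≈ 4.34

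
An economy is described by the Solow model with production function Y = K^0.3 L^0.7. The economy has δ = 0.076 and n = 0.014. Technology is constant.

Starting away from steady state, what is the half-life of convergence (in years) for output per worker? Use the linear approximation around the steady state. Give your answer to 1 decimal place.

Near the steady state the convergence rate is λ = (1 − α)(n + δ).
λ = (1 − 0.3) × 0.090 = 0.7 × 0.090 = 0.0630
Half-life = ln 2 / λ = 0.6931 / 0.0630 ≈ 11.00 years

about 11.0 years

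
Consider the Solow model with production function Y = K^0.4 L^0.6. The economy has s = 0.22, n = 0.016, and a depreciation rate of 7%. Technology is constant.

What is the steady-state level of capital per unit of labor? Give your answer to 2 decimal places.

k* ≈ 4.78

In steady state, investment equals break-even investment: s·k^α = (n + δ)·k.
Rearranging, k^(1−α) = s / (n + δ).
k^0.6 = 0.22 / (0.016 + 0.070) = 0.22 / 0.086 = 2.5581
k* = 2.5581^(1/0.6) ≈ 4.7848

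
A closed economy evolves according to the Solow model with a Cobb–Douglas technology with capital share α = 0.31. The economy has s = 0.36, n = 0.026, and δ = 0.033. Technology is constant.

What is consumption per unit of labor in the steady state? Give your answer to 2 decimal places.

Steady state requires s·f(k) = (n + δ)·k, i.e. s·k^α = (n + δ)·k.
Rearranging, k^(1−α) = s / (n + δ).
k^0.69 = 0.36 / (0.026 + 0.033) = 0.36 / 0.059 = 6.1017
k* = 6.1017^(1/0.69) ≈ 13.7510
y* = (k*)^α = 13.7510^0.31 ≈ 2.2536
c* = (1 − s)·y* = (1 − 0.36) × 2.2536 ≈ 1.4423

c* ≈ 1.44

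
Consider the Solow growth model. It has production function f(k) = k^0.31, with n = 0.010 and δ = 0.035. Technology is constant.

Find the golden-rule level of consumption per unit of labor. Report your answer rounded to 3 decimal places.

c_gold ≈ 1.642

At the golden rule, f'(k) = n + δ, so α·k^(α−1) = n + δ and k_gold = (α/(n + δ))^(1/(1−α)).
k_gold = (0.31/0.045)^(1/0.69) = 6.8889^1.4493 ≈ 16.3957
c_gold = f(k_gold) − (n + δ)·k_gold = 2.3799 − 0.045×16.3957 ≈ 1.6421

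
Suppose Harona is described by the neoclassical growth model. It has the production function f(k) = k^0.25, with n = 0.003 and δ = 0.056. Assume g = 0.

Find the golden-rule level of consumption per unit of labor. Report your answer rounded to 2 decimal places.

c_gold ≈ 1.21

At the golden rule, f'(k) = n + δ, so α·k^(α−1) = n + δ and k_gold = (α/(n + δ))^(1/(1−α)).
k_gold = (0.25/0.059)^(1/0.75) = 4.2373^1.3333 ≈ 6.8564
c_gold = f(k_gold) − (n + δ)·k_gold = 1.6182 − 0.059×6.8564 ≈ 1.2137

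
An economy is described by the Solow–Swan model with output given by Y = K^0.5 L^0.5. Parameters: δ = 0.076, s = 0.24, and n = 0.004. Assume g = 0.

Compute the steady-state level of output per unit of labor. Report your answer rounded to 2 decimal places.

In steady state, investment equals break-even investment: s·k^α = (n + δ)·k.
Rearranging, k^(1−α) = s / (n + δ).
k^0.5 = 0.24 / (0.004 + 0.076) = 0.24 / 0.080 = 3.0000
k* = 3.0000^(1/0.5) ≈ 9.0000
y* = (k*)^α = 9.0000^0.5 ≈ 3.0000

y* = 3.00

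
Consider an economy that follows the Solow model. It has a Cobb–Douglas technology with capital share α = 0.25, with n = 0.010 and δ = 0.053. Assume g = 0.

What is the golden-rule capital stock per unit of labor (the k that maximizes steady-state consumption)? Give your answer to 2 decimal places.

The golden rule sets f'(k) = n + δ, i.e. α·k^(α−1) = n + δ.
So k^(1−α) = α / (n + δ) = 0.25 / 0.063 = 3.9683.
k_gold = 3.9683^(1/0.75) ≈ 6.2826

k_gold ≈ 6.28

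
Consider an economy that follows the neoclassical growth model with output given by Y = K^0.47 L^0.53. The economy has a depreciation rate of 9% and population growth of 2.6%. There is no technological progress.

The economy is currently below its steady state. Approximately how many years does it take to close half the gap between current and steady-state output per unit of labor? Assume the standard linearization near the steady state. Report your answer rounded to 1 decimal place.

about 11.3 years

Near the steady state the convergence rate is λ = (1 − α)(n + δ).
λ = (1 − 0.47) × 0.116 = 0.53 × 0.116 = 0.06148
Half-life = ln 2 / λ = 0.6931 / 0.06148 ≈ 11.27 years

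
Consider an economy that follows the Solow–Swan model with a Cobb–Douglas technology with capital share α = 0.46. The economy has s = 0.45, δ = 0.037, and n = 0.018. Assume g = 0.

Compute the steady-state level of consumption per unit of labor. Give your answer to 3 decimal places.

At the steady state, Δk = 0, so s·k^α = (n + δ)·k.
Dividing both sides by k: k^(1−α) = s / (n + δ).
k^0.54 = 0.45 / (0.018 + 0.037) = 0.45 / 0.055 = 8.1818
k* = 8.1818^(1/0.54) ≈ 49.0299
y* = (k*)^α = 49.0299^0.46 ≈ 5.9926
c* = (1 − s)·y* = (1 − 0.45) × 5.9926 ≈ 3.2959

c* ≈ 3.296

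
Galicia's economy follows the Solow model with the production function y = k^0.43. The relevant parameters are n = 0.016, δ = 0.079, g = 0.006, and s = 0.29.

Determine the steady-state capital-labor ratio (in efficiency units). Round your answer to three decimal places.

In steady state, investment equals break-even investment: s·k^α = (n + g + δ)·k.
Rearranging, k^(1−α) = s / (n + g + δ).
k^0.57 = 0.29 / (0.016 + 0.006 + 0.079) = 0.29 / 0.101 = 2.8713
k* = 2.8713^(1/0.57) ≈ 6.3628

k* = 6.363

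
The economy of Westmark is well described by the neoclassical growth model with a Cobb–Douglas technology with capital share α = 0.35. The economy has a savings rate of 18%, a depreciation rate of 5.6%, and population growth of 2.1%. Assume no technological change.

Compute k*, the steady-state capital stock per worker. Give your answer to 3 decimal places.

At the steady state, Δk = 0, so s·k^α = (n + δ)·k.
Dividing both sides by k: k^(1−α) = s / (n + δ).
k^0.65 = 0.18 / (0.021 + 0.056) = 0.18 / 0.077 = 2.3377
k* = 2.3377^(1/0.65) ≈ 3.6929

k* ≈ 3.693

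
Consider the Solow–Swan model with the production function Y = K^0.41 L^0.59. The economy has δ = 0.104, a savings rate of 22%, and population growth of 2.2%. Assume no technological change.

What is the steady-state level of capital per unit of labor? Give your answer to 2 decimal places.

In steady state, investment equals break-even investment: s·k^α = (n + δ)·k.
Dividing both sides by k: k^(1−α) = s / (n + δ).
k^0.59 = 0.22 / (0.022 + 0.104) = 0.22 / 0.126 = 1.7460
k* = 1.7460^(1/0.59) ≈ 2.5718

k* = 2.57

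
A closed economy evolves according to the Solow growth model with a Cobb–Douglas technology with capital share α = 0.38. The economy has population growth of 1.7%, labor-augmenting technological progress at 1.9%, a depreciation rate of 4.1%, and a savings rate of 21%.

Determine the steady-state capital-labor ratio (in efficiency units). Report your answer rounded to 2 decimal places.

In steady state, investment equals break-even investment: s·k^α = (n + g + δ)·k.
Rearranging, k^(1−α) = s / (n + g + δ).
k^0.62 = 0.21 / (0.017 + 0.019 + 0.041) = 0.21 / 0.077 = 2.7273
k* = 2.7273^(1/0.62) ≈ 5.0442

k* ≈ 5.04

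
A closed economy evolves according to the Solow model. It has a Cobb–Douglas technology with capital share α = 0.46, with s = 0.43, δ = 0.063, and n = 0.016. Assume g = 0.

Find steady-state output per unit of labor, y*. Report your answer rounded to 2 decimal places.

Steady state requires s·f(k) = (n + δ)·k, i.e. s·k^α = (n + δ)·k.
Rearranging, k^(1−α) = s / (n + δ).
k^0.54 = 0.43 / (0.016 + 0.063) = 0.43 / 0.079 = 5.4430
k* = 5.4430^(1/0.54) ≈ 23.0496
y* = (k*)^α = 23.0496^0.46 ≈ 4.2347

y* = 4.23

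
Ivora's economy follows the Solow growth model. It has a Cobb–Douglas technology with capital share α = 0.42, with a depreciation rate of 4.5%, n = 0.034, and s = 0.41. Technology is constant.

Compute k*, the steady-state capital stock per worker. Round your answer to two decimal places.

k* ≈ 17.10

At the steady state, Δk = 0, so s·k^α = (n + δ)·k.
Dividing both sides by k: k^(1−α) = s / (n + δ).
k^0.58 = 0.41 / (0.034 + 0.045) = 0.41 / 0.079 = 5.1899
k* = 5.1899^(1/0.58) ≈ 17.1014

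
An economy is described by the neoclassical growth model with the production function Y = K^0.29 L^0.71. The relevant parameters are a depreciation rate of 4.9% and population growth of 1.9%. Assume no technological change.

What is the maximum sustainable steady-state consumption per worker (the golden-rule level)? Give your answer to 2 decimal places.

c_gold ≈ 1.28

At the golden rule, f'(k) = n + δ, so α·k^(α−1) = n + δ and k_gold = (α/(n + δ))^(1/(1−α)).
k_gold = (0.29/0.068)^(1/0.71) = 4.2647^1.4085 ≈ 7.7125
c_gold = f(k_gold) − (n + δ)·k_gold = 1.8084 − 0.068×7.7125 ≈ 1.2840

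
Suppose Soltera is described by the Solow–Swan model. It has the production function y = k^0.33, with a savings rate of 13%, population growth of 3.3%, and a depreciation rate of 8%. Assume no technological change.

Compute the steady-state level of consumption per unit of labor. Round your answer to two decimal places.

c* = 0.93

Steady state requires s·f(k) = (n + δ)·k, i.e. s·k^α = (n + δ)·k.
Dividing both sides by k: k^(1−α) = s / (n + δ).
k^0.67 = 0.13 / (0.033 + 0.080) = 0.13 / 0.113 = 1.1504
k* = 1.1504^(1/0.67) ≈ 1.2326
y* = (k*)^α = 1.2326^0.33 ≈ 1.0714
c* = (1 − s)·y* = (1 − 0.13) × 1.0714 ≈ 0.9321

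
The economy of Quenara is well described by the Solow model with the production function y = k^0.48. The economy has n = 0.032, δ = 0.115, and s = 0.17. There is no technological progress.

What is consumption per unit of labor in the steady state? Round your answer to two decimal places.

c* ≈ 0.95

In steady state, investment equals break-even investment: s·k^α = (n + δ)·k.
Dividing both sides by k: k^(1−α) = s / (n + δ).
k^0.52 = 0.17 / (0.032 + 0.115) = 0.17 / 0.147 = 1.1565
k* = 1.1565^(1/0.52) ≈ 1.3226
y* = (k*)^α = 1.3226^0.48 ≈ 1.1436
c* = (1 − s)·y* = (1 − 0.17) × 1.1436 ≈ 0.9492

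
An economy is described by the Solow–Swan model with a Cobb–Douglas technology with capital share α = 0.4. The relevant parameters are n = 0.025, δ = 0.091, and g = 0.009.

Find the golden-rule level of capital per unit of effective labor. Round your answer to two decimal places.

k_gold ≈ 6.95

The golden rule sets f'(k) = n + g + δ, i.e. α·k^(α−1) = n + g + δ.
So k^(1−α) = α / (n + g + δ) = 0.4 / 0.125 = 3.2000.
k_gold = 3.2000^(1/0.6) ≈ 6.9489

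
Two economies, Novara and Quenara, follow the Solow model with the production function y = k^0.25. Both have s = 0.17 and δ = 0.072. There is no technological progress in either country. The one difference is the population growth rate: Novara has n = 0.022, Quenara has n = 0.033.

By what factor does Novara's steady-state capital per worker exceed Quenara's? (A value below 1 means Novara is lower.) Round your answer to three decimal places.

Steady-state k* = [s/(n + δ)]^(1/(1−α)), so the ratio is [ (s_N/(n + δ)_N) / (s_Q/(n + δ)_Q) ]^1.3333.
s_N/(n + δ)_N = 0.17/0.094 = 1.8085; s_Q/(n + δ)_Q = 0.17/0.105 = 1.6190.
Ratio = (1.8085/1.6190)^1.3333 = 1.1170^1.3333 ≈ 1.1590

ratio ≈ 1.159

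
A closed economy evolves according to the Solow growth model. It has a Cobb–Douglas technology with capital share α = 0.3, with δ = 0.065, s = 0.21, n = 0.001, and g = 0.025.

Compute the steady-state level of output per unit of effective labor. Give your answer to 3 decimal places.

y* = 1.431

Steady state requires s·f(k) = (n + g + δ)·k, i.e. s·k^α = (n + g + δ)·k.
Dividing both sides by k: k^(1−α) = s / (n + g + δ).
k^0.7 = 0.21 / (0.001 + 0.025 + 0.065) = 0.21 / 0.091 = 2.3077
k* = 2.3077^(1/0.7) ≈ 3.3024
y* = (k*)^α = 3.3024^0.3 ≈ 1.4310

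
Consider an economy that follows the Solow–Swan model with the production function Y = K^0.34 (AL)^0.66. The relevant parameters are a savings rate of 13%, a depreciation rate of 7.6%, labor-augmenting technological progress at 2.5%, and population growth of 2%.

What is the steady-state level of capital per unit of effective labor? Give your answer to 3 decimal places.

k* ≈ 1.115

In steady state, investment equals break-even investment: s·k^α = (n + g + δ)·k.
Rearranging, k^(1−α) = s / (n + g + δ).
k^0.66 = 0.13 / (0.020 + 0.025 + 0.076) = 0.13 / 0.121 = 1.0744
k* = 1.0744^(1/0.66) ≈ 1.1149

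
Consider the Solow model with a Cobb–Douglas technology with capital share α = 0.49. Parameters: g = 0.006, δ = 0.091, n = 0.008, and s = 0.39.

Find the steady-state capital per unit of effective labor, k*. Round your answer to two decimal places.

k* ≈ 13.10

At the steady state, Δk = 0, so s·k^α = (n + g + δ)·k.
Rearranging, k^(1−α) = s / (n + g + δ).
k^0.51 = 0.39 / (0.008 + 0.006 + 0.091) = 0.39 / 0.105 = 3.7143
k* = 3.7143^(1/0.51) ≈ 13.1041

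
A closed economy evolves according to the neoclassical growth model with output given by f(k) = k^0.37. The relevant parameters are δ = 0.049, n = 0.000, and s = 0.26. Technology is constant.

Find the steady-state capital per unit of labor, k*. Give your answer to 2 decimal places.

At the steady state, Δk = 0, so s·k^α = (n + δ)·k.
Dividing both sides by k: k^(1−α) = s / (n + δ).
k^0.63 = 0.26 / (0.000 + 0.049) = 0.26 / 0.049 = 5.3061
k* = 5.3061^(1/0.63) ≈ 14.1396

k* = 14.14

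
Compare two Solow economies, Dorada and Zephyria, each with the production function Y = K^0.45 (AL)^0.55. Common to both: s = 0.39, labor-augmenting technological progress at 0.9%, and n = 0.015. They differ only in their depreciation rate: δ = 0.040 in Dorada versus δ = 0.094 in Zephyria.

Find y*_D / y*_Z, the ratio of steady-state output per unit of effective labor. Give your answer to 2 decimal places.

y*_D / y*_Z ≈ 1.65

Steady-state y* = [s/(n + g + δ)]^(α/(1−α)), so the ratio is [ (s_D/(n + g + δ)_D) / (s_Z/(n + g + δ)_Z) ]^0.8182.
s_D/(n + g + δ)_D = 0.39/0.064 = 6.0938; s_Z/(n + g + δ)_Z = 0.39/0.118 = 3.3051.
Ratio = (6.0938/3.3051)^0.8182 = 1.8438^0.8182 ≈ 1.6497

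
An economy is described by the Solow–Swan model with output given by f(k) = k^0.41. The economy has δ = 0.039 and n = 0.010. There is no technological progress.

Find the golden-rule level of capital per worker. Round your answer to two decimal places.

k_gold ≈ 36.62

The golden rule sets f'(k) = n + δ, i.e. α·k^(α−1) = n + δ.
So k^(1−α) = α / (n + δ) = 0.41 / 0.049 = 8.3673.
k_gold = 8.3673^(1/0.59) ≈ 36.6188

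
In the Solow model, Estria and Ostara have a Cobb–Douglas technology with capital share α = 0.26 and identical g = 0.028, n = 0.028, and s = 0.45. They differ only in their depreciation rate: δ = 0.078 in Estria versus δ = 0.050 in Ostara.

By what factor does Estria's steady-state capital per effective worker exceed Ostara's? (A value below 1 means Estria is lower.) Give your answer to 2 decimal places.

Steady-state k* = [s/(n + g + δ)]^(1/(1−α)), so the ratio is [ (s_E/(n + g + δ)_E) / (s_O/(n + g + δ)_O) ]^1.3514.
s_E/(n + g + δ)_E = 0.45/0.134 = 3.3582; s_O/(n + g + δ)_O = 0.45/0.106 = 4.2453.
Ratio = (3.3582/4.2453)^1.3514 = 0.7910^1.3514 ≈ 0.7284

ratio ≈ 0.73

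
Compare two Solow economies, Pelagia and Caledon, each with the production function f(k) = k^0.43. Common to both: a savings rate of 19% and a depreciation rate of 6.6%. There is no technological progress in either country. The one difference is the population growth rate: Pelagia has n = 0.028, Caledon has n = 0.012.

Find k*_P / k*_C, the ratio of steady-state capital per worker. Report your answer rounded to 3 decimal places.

Steady-state k* = [s/(n + δ)]^(1/(1−α)), so the ratio is [ (s_P/(n + δ)_P) / (s_C/(n + δ)_C) ]^1.7544.
s_P/(n + δ)_P = 0.19/0.094 = 2.0213; s_C/(n + δ)_C = 0.19/0.078 = 2.4359.
Ratio = (2.0213/2.4359)^1.7544 = 0.8298^1.7544 ≈ 0.7209

ratio ≈ 0.721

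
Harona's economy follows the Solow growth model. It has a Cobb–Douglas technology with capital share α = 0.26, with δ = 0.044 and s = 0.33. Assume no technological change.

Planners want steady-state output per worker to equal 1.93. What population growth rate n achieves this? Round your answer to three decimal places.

n ≈ 0.007

In steady state, investment equals break-even investment: s·k^α = (n + δ)·k.
Since y* = [s/(n + δ)]^(α/(1−α)), we have s/(n + δ) = (y*)^((1−α)/α) = 1.93^2.8462 = 6.4976.
Therefore n + δ = s / 6.4976 = 0.33 / 6.4976 = 0.0508, so n = 0.0508 − 0.044 = 0.0068.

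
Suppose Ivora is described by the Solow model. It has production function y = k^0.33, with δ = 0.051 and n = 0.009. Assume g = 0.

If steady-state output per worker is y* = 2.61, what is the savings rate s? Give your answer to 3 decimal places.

s ≈ 0.421

Steady state requires s·f(k) = (n + δ)·k, i.e. s·k^α = (n + δ)·k.
Since y* = [s/(n + δ)]^(α/(1−α)), we have s/(n + δ) = (y*)^((1−α)/α) = 2.61^2.0303 = 7.0130.
Therefore s = 7.0130 × (n + δ) = 7.0130 × 0.060 = 0.4208.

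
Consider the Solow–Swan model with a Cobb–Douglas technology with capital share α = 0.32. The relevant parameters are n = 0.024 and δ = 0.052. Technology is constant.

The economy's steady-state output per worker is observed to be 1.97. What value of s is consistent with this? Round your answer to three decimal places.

s ≈ 0.321

In steady state, investment equals break-even investment: s·k^α = (n + δ)·k.
Since y* = [s/(n + δ)]^(α/(1−α)), we have s/(n + δ) = (y*)^((1−α)/α) = 1.97^2.125 = 4.2242.
Therefore s = 4.2242 × (n + δ) = 4.2242 × 0.076 = 0.3210.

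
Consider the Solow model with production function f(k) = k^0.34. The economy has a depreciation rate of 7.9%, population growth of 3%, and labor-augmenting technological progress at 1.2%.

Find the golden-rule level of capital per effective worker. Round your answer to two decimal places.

The golden rule sets f'(k) = n + g + δ, i.e. α·k^(α−1) = n + g + δ.
So k^(1−α) = α / (n + g + δ) = 0.34 / 0.121 = 2.8099.
k_gold = 2.8099^(1/0.66) ≈ 4.7845

k_gold ≈ 4.78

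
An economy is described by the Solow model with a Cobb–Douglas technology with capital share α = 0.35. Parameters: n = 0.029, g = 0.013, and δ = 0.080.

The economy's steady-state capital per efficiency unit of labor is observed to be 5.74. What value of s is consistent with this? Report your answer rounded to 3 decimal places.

At the steady state, Δk = 0, so s·k^α = (n + g + δ)·k.
So s / (n + g + δ) = (k*)^(1−α) = 5.74^0.65 = 3.1138.
Therefore s = 3.1138 × (n + g + δ) = 3.1138 × 0.122 = 0.3799.

s ≈ 0.380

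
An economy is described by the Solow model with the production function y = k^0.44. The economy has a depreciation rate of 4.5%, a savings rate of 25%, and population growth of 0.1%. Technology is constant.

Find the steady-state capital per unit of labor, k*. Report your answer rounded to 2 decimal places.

k* = 20.55

In steady state, investment equals break-even investment: s·k^α = (n + δ)·k.
Dividing both sides by k: k^(1−α) = s / (n + δ).
k^0.56 = 0.25 / (0.001 + 0.045) = 0.25 / 0.046 = 5.4348
k* = 5.4348^(1/0.56) ≈ 20.5508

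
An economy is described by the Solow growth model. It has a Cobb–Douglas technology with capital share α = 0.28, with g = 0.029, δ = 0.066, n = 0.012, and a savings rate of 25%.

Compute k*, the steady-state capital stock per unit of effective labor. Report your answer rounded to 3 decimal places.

At the steady state, Δk = 0, so s·k^α = (n + g + δ)·k.
Dividing both sides by k: k^(1−α) = s / (n + g + δ).
k^0.72 = 0.25 / (0.012 + 0.029 + 0.066) = 0.25 / 0.107 = 2.3364
k* = 2.3364^(1/0.72) ≈ 3.2499

k* = 3.250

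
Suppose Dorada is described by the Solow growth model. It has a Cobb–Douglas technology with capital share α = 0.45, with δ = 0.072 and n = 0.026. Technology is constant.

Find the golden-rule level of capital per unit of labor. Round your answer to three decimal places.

k_gold ≈ 15.981

The golden rule sets f'(k) = n + δ, i.e. α·k^(α−1) = n + δ.
So k^(1−α) = α / (n + δ) = 0.45 / 0.098 = 4.5918.
k_gold = 4.5918^(1/0.55) ≈ 15.9811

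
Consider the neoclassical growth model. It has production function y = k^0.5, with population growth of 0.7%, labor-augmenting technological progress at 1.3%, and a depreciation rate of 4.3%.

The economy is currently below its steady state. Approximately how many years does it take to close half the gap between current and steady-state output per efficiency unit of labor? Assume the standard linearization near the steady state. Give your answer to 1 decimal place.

about 22.0 years

Near the steady state the convergence rate is λ = (1 − α)(n + g + δ).
λ = (1 − 0.5) × 0.063 = 0.5 × 0.063 = 0.0315
Half-life = ln 2 / λ = 0.6931 / 0.0315 ≈ 22.00 years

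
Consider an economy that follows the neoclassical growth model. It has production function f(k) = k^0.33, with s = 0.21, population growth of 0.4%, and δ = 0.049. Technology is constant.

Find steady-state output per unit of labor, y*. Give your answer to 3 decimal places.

In steady state, investment equals break-even investment: s·k^α = (n + δ)·k.
Dividing both sides by k: k^(1−α) = s / (n + δ).
k^0.67 = 0.21 / (0.004 + 0.049) = 0.21 / 0.053 = 3.9623
k* = 3.9623^(1/0.67) ≈ 7.8065
y* = (k*)^α = 7.8065^0.33 ≈ 1.9702

y* ≈ 1.970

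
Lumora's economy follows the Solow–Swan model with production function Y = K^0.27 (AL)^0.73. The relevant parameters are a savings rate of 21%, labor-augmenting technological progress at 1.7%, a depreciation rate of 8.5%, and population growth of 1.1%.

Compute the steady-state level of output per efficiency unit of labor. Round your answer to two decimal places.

In steady state, investment equals break-even investment: s·k^α = (n + g + δ)·k.
Rearranging, k^(1−α) = s / (n + g + δ).
k^0.73 = 0.21 / (0.011 + 0.017 + 0.085) = 0.21 / 0.113 = 1.8584
k* = 1.8584^(1/0.73) ≈ 2.3371
y* = (k*)^α = 2.3371^0.27 ≈ 1.2576

y* ≈ 1.26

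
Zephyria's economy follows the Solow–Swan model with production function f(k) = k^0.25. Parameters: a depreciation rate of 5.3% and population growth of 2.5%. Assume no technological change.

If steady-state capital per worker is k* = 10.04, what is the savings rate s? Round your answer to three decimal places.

s ≈ 0.440

In steady state, investment equals break-even investment: s·k^α = (n + δ)·k.
So s / (n + δ) = (k*)^(1−α) = 10.04^0.75 = 5.6403.
Therefore s = 5.6403 × (n + δ) = 5.6403 × 0.078 = 0.4399.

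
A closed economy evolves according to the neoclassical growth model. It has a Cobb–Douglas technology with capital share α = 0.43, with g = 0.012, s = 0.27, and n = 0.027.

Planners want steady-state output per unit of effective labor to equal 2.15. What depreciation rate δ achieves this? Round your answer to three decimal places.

At the steady state, Δk = 0, so s·k^α = (n + g + δ)·k.
Since y* = [s/(n + g + δ)]^(α/(1−α)), we have s/(n + g + δ) = (y*)^((1−α)/α) = 2.15^1.3256 = 2.7585.
Therefore n + g + δ = s / 2.7585 = 0.27 / 2.7585 = 0.0979, so δ = 0.0979 − 0.039 = 0.0589.

δ ≈ 0.059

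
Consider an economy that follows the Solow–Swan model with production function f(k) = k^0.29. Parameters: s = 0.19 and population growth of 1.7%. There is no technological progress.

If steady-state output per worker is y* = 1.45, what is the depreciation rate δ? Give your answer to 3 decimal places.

δ ≈ 0.060

Steady state requires s·f(k) = (n + δ)·k, i.e. s·k^α = (n + δ)·k.
Since y* = [s/(n + δ)]^(α/(1−α)), we have s/(n + δ) = (y*)^((1−α)/α) = 1.45^2.4483 = 2.4836.
Therefore n + δ = s / 2.4836 = 0.19 / 2.4836 = 0.0765, so δ = 0.0765 − 0.017 = 0.0595.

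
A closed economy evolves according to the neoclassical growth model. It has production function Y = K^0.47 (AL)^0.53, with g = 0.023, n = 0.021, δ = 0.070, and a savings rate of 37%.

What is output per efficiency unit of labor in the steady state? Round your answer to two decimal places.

y* ≈ 2.84

At the steady state, Δk = 0, so s·k^α = (n + g + δ)·k.
Dividing both sides by k: k^(1−α) = s / (n + g + δ).
k^0.53 = 0.37 / (0.021 + 0.023 + 0.070) = 0.37 / 0.114 = 3.2456
k* = 3.2456^(1/0.53) ≈ 9.2195
y* = (k*)^α = 9.2195^0.47 ≈ 2.8406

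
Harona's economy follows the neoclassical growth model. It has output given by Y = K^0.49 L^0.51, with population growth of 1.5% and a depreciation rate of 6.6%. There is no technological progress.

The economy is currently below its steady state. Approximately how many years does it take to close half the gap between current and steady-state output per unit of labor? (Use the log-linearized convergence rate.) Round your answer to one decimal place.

Near the steady state the convergence rate is λ = (1 − α)(n + δ).
λ = (1 − 0.49) × 0.081 = 0.51 × 0.081 = 0.04131
Half-life = ln 2 / λ = 0.6931 / 0.04131 ≈ 16.78 years

t_½ ≈ 16.8 years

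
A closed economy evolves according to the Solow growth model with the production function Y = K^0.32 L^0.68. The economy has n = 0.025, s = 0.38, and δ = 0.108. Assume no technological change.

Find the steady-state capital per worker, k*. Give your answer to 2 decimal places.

k* = 4.68

Steady state requires s·f(k) = (n + δ)·k, i.e. s·k^α = (n + δ)·k.
Rearranging, k^(1−α) = s / (n + δ).
k^0.68 = 0.38 / (0.025 + 0.108) = 0.38 / 0.133 = 2.8571
k* = 2.8571^(1/0.68) ≈ 4.6825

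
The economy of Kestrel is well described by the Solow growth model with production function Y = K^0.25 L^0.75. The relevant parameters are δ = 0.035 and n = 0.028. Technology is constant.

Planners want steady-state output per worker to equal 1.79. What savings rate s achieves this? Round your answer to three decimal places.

s ≈ 0.361

In steady state, investment equals break-even investment: s·k^α = (n + δ)·k.
Since y* = [s/(n + δ)]^(α/(1−α)), we have s/(n + δ) = (y*)^((1−α)/α) = 1.79^3 = 5.7353.
Therefore s = 5.7353 × (n + δ) = 5.7353 × 0.063 = 0.3613.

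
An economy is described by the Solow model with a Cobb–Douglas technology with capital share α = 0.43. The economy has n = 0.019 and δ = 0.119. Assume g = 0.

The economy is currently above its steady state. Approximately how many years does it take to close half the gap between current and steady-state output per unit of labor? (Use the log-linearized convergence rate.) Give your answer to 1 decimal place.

half-life ≈ 8.8 years

Near the steady state the convergence rate is λ = (1 − α)(n + δ).
λ = (1 − 0.43) × 0.138 = 0.57 × 0.138 = 0.07866
Half-life = ln 2 / λ = 0.6931 / 0.07866 ≈ 8.81 years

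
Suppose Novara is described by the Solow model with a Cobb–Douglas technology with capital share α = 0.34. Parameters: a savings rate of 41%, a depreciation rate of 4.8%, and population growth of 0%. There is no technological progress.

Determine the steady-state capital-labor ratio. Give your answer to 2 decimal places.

k* = 25.79

At the steady state, Δk = 0, so s·k^α = (n + δ)·k.
Dividing both sides by k: k^(1−α) = s / (n + δ).
k^0.66 = 0.41 / (0.000 + 0.048) = 0.41 / 0.048 = 8.5417
k* = 8.5417^(1/0.66) ≈ 25.7888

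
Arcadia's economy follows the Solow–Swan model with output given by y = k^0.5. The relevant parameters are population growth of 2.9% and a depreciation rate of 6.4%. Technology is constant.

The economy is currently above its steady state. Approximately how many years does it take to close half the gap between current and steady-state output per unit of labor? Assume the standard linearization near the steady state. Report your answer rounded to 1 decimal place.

Near the steady state the convergence rate is λ = (1 − α)(n + δ).
λ = (1 − 0.5) × 0.093 = 0.5 × 0.093 = 0.0465
Half-life = ln 2 / λ = 0.6931 / 0.0465 ≈ 14.91 years

half-life ≈ 14.9 years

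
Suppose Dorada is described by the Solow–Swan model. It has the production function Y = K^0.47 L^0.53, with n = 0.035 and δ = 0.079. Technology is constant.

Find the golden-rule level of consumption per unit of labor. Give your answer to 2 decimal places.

At the golden rule, f'(k) = n + δ, so α·k^(α−1) = n + δ and k_gold = (α/(n + δ))^(1/(1−α)).
k_gold = (0.47/0.114)^(1/0.53) = 4.1228^1.8868 ≈ 14.4792
c_gold = f(k_gold) − (n + δ)·k_gold = 3.5120 − 0.114×14.4792 ≈ 1.8614

c_gold ≈ 1.86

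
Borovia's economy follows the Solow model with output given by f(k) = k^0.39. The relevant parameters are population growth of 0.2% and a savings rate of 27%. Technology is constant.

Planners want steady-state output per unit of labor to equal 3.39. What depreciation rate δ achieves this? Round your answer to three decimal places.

Steady state requires s·f(k) = (n + δ)·k, i.e. s·k^α = (n + δ)·k.
Since y* = [s/(n + δ)]^(α/(1−α)), we have s/(n + δ) = (y*)^((1−α)/α) = 3.39^1.5641 = 6.7497.
Therefore n + δ = s / 6.7497 = 0.27 / 6.7497 = 0.0400, so δ = 0.0400 − 0.002 = 0.0380.

δ ≈ 0.038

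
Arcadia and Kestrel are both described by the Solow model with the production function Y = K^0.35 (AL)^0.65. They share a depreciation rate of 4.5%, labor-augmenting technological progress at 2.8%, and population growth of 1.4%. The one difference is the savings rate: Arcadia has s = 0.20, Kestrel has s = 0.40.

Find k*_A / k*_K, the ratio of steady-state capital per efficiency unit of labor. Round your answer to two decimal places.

k*_A / k*_K ≈ 0.34

Steady-state k* = [s/(n + g + δ)]^(1/(1−α)), so the ratio is [ (s_A/(n + g + δ)_A) / (s_K/(n + g + δ)_K) ]^1.5385.
s_A/(n + g + δ)_A = 0.20/0.087 = 2.2989; s_K/(n + g + δ)_K = 0.40/0.087 = 4.5977.
Ratio = (2.2989/4.5977)^1.5385 = 0.5000^1.5385 ≈ 0.3442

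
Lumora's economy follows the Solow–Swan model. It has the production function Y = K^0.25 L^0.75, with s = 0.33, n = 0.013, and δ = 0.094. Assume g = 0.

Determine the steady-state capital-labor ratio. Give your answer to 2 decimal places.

k* ≈ 4.49

At the steady state, Δk = 0, so s·k^α = (n + δ)·k.
Rearranging, k^(1−α) = s / (n + δ).
k^0.75 = 0.33 / (0.013 + 0.094) = 0.33 / 0.107 = 3.0841
k* = 3.0841^(1/0.75) ≈ 4.4892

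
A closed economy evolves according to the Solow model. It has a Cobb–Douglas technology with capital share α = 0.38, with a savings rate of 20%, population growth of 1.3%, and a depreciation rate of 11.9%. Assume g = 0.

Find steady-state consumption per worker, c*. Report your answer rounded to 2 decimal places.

c* ≈ 1.03

At the steady state, Δk = 0, so s·k^α = (n + δ)·k.
Rearranging, k^(1−α) = s / (n + δ).
k^0.62 = 0.20 / (0.013 + 0.119) = 0.20 / 0.132 = 1.5152
k* = 1.5152^(1/0.62) ≈ 1.9547
y* = (k*)^α = 1.9547^0.38 ≈ 1.2901
c* = (1 − s)·y* = (1 − 0.20) × 1.2901 ≈ 1.0321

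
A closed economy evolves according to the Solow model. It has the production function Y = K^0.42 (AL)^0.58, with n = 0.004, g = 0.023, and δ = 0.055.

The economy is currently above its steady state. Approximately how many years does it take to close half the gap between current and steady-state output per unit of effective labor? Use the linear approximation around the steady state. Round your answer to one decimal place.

Near the steady state the convergence rate is λ = (1 − α)(n + g + δ).
λ = (1 − 0.42) × 0.082 = 0.58 × 0.082 = 0.04756
Half-life = ln 2 / λ = 0.6931 / 0.04756 ≈ 14.57 years

about 14.6 years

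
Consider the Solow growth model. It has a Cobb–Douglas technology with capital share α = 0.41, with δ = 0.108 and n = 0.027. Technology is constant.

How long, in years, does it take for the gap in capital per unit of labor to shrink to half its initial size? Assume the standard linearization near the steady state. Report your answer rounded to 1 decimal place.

about 8.7 years

Near the steady state the convergence rate is λ = (1 − α)(n + δ).
λ = (1 − 0.41) × 0.135 = 0.59 × 0.135 = 0.07965
Half-life = ln 2 / λ = 0.6931 / 0.07965 ≈ 8.70 years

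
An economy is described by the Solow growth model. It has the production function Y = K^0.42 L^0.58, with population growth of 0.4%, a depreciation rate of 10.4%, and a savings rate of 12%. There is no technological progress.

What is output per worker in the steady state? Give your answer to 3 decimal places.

y* ≈ 1.079

In steady state, investment equals break-even investment: s·k^α = (n + δ)·k.
Rearranging, k^(1−α) = s / (n + δ).
k^0.58 = 0.12 / (0.004 + 0.104) = 0.12 / 0.108 = 1.1111
k* = 1.1111^(1/0.58) ≈ 1.1992
y* = (k*)^α = 1.1992^0.42 ≈ 1.0793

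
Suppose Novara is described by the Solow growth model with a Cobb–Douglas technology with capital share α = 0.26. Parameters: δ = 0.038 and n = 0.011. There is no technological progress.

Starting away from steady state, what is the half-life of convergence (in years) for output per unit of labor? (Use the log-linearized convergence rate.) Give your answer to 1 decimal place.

about 19.1 years

Near the steady state the convergence rate is λ = (1 − α)(n + δ).
λ = (1 − 0.26) × 0.049 = 0.74 × 0.049 = 0.03626
Half-life = ln 2 / λ = 0.6931 / 0.03626 ≈ 19.11 years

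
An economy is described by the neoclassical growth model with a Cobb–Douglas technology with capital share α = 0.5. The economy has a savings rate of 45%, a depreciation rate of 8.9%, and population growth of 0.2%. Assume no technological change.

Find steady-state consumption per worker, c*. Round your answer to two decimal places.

c* = 2.72

At the steady state, Δk = 0, so s·k^α = (n + δ)·k.
Dividing both sides by k: k^(1−α) = s / (n + δ).
k^0.5 = 0.45 / (0.002 + 0.089) = 0.45 / 0.091 = 4.9451
k* = 4.9451^(1/0.5) ≈ 24.4540
y* = (k*)^α = 24.4540^0.5 ≈ 4.9451
c* = (1 − s)·y* = (1 − 0.45) × 4.9451 ≈ 2.7198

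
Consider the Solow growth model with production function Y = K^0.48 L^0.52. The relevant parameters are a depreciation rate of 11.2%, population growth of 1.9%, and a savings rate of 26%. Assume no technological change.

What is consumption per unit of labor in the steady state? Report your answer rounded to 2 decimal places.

In steady state, investment equals break-even investment: s·k^α = (n + δ)·k.
Rearranging, k^(1−α) = s / (n + δ).
k^0.52 = 0.26 / (0.019 + 0.112) = 0.26 / 0.131 = 1.9847
k* = 1.9847^(1/0.52) ≈ 3.7367
y* = (k*)^α = 3.7367^0.48 ≈ 1.8828
c* = (1 − s)·y* = (1 − 0.26) × 1.8828 ≈ 1.3933

c* = 1.39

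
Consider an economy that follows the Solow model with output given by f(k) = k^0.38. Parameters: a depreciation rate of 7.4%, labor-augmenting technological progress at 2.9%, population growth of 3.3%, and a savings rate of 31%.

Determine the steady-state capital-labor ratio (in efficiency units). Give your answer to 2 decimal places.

k* ≈ 3.78

In steady state, investment equals break-even investment: s·k^α = (n + g + δ)·k.
Dividing both sides by k: k^(1−α) = s / (n + g + δ).
k^0.62 = 0.31 / (0.033 + 0.029 + 0.074) = 0.31 / 0.136 = 2.2794
k* = 2.2794^(1/0.62) ≈ 3.7769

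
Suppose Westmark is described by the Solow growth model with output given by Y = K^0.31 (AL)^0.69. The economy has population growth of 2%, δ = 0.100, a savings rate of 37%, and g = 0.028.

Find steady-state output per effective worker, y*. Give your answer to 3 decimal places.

y* ≈ 1.509

Steady state requires s·f(k) = (n + g + δ)·k, i.e. s·k^α = (n + g + δ)·k.
Rearranging, k^(1−α) = s / (n + g + δ).
k^0.69 = 0.37 / (0.020 + 0.028 + 0.100) = 0.37 / 0.148 = 2.5000
k* = 2.5000^(1/0.69) ≈ 3.7733
y* = (k*)^α = 3.7733^0.31 ≈ 1.5093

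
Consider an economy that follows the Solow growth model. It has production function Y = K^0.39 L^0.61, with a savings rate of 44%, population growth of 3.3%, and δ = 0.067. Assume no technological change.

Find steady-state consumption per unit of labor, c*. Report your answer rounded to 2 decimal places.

c* = 1.44

Steady state requires s·f(k) = (n + δ)·k, i.e. s·k^α = (n + δ)·k.
Dividing both sides by k: k^(1−α) = s / (n + δ).
k^0.61 = 0.44 / (0.033 + 0.067) = 0.44 / 0.100 = 4.4000
k* = 4.4000^(1/0.61) ≈ 11.3459
y* = (k*)^α = 11.3459^0.39 ≈ 2.5786
c* = (1 − s)·y* = (1 − 0.44) × 2.5786 ≈ 1.4440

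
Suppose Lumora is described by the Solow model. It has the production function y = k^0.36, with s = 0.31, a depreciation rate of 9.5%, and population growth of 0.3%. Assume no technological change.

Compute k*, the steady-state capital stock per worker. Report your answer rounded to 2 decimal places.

Steady state requires s·f(k) = (n + δ)·k, i.e. s·k^α = (n + δ)·k.
Rearranging, k^(1−α) = s / (n + δ).
k^0.64 = 0.31 / (0.003 + 0.095) = 0.31 / 0.098 = 3.1633
k* = 3.1633^(1/0.64) ≈ 6.0460

k* ≈ 6.05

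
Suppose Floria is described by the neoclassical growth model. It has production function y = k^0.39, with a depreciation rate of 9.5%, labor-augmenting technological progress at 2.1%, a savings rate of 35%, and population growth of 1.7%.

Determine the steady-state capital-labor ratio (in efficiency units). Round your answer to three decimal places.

Steady state requires s·f(k) = (n + g + δ)·k, i.e. s·k^α = (n + g + δ)·k.
Dividing both sides by k: k^(1−α) = s / (n + g + δ).
k^0.61 = 0.35 / (0.017 + 0.021 + 0.095) = 0.35 / 0.133 = 2.6316
k* = 2.6316^(1/0.61) ≈ 4.8852

k* ≈ 4.885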